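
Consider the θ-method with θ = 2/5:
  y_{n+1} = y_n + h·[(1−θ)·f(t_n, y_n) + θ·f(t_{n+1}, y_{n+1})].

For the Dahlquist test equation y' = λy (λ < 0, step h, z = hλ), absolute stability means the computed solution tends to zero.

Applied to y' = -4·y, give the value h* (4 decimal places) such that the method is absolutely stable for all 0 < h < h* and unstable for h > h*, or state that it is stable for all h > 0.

Test eqn y'=λy, z=hλ:
  y_{n+1} = y_n + z·[3/5·y_n + 2/5·y_{n+1}] ⇒ (1 − 2/5z)y_{n+1} = (1 + 3/5z)y_n
  so R(z) = (1 + 3/5z)/(1 − 2/5z).

Find x<0 with |R(x)|<1.
x=-1.7: |R|=0.0119
R=−1: 1+3/5x = −1+2/5x ⇒ -1/5x=2 ⇒ x=2/(-1/5)=-10.0000
Confirm numerically:
  x=-7.678: |R|=0.88593 <1
  x=-5.507: |R|=0.71943 <1
  x=-4.326: |R|=0.58438 <1
  x=-4.195: |R|=0.56647 <1
  x=-10.593: |R|=1.02265 >1
  x=-10.547: |R|=1.02096 >1
So |R|<1 on (-10.0000, 0).

(-10.0000,0); λ=-4 ⇒ h* = (10)/4 = 2.5000.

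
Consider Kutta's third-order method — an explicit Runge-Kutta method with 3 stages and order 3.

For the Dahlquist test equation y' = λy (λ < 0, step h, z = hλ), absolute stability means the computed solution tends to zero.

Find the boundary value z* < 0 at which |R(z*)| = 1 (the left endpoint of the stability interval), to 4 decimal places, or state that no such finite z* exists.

left endpoint -2.5127.

Set f=λy, z=hλ:
  order 3, 3-stage ⇒ R(z)=1+z+z^2/2+z^3/6
  (e.g. R(-1.49)=0.06873, |R|=0.06873)

Solve |R(x)|<1 on ℝ⁻.
x=-1.49: |R|=0.0687
|R(-1.96)|=0.2941 |R(-0.68)|=0.4988 |R(-0.62)|=0.5325
Bisect:
  x_lo=-3.2049 |R|=2.5558  x_hi=-0.1080 |R|=0.8976
  mid=-1.65649 |R|=0.04207 →hi
  mid=-2.43072 |R|=0.87013 →hi
  mid=-2.81783 |R|=1.57675 →lo
  mid=-2.62427 |R|=1.19301 →lo
  mid=-2.52750 |R|=1.02442 →lo
  mid=-2.47911 |R|=0.94554 →hi
  mid=-2.50330 |R|=0.98454 →hi
  mid=-2.51540 |R|=1.00437 →lo
  ...
  [-2.51275,-2.51256] ⇒ x*=-2.5127
So |R|<1 on (-2.5127, 0).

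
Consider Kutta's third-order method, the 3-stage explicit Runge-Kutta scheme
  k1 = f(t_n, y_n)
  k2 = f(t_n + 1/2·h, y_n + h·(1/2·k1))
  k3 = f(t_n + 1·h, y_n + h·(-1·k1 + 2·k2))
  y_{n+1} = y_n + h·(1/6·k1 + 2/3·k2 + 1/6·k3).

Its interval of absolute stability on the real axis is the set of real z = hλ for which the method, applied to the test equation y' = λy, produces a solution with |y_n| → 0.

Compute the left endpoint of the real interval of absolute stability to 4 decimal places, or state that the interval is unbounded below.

left endpoint -2.5127.

On y'=λy, z=hλ:
  order 3, 3-stage ⇒ R(z)=1+z+z^2/2+z^3/6
  (e.g. R(-1.01)=0.32833, |R|=0.32833)

Solve |R(x)|<1 on ℝ⁻.
x=-1.01: |R|=0.3283
|R(-2.29)|=0.6694 |R(-2.27)|=0.6431 |R(-1.17)|=0.2475
Bisect:
  x_lo=-2.9668 |R|=1.9180  x_hi=-0.3402 |R|=0.7111
  mid=-1.65348 |R|=0.03992 →hi
  mid=-2.31012 |R|=0.69651 →hi
  mid=-2.63844 |R|=1.21895 →lo
  mid=-2.47428 |R|=0.93787 →hi
  mid=-2.55636 |R|=1.07317 →lo
  mid=-2.51532 |R|=1.00424 →lo
  mid=-2.49480 |R|=0.97074 →hi
  mid=-2.50506 |R|=0.98741 →hi
  mid=-2.51019 |R|=0.99581 →hi
  ...
  [-2.51276,-2.51260] ⇒ x*=-2.5127
Stable set (-2.5127, 0).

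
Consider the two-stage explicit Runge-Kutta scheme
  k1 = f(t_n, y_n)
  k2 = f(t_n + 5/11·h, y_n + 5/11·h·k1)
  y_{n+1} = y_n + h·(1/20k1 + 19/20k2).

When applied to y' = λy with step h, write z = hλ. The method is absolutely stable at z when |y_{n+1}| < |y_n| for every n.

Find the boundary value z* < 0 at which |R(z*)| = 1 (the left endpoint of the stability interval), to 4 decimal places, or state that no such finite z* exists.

z* = -2.3158.

With y'=λy (z=hλ):
  k1=λy_n ⇒ h·k1=z·y_n;  k2=λ(1+5/11z)y_n ⇒ h·k2=z(1+5/11z)y_n
  y_{n+1}/y_n = 1 + 1/20z + 19/20z(1+5/11z) = 1 + z + 19/44z²
  so R(z) = 1 + z + 19/44z².

Solve |R(x)|<1 on ℝ⁻.
x=-0.68: |R|=0.5197
R=1: x+19/44x²=0 ⇒ x=−44/19=-2.3158; min R=1−1/(4·19/44)=0.4211>−1
Confirm numerically:
  x=-1.870: |R|=0.64003 <1
  x=-1.503: |R|=0.47248 <1
  x=-1.493: |R|=0.46954 <1
  x=-1.325: |R|=0.43311 <1
  x=-2.881: |R|=1.70316 >1
  x=-2.727: |R|=1.48423 >1
Interval (-2.3158, 0).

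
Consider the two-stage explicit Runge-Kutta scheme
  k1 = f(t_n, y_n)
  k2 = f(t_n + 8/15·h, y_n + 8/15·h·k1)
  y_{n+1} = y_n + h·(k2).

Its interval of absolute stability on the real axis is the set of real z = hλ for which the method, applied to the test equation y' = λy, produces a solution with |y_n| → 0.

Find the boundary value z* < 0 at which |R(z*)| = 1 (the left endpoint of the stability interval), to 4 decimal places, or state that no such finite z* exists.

With y'=λy (z=hλ):
  k1=λy_n ⇒ h·k1=z·y_n;  k2=λ(1+8/15z)y_n ⇒ h·k2=z(1+8/15z)y_n
  y_{n+1}/y_n = 1 + z(1+8/15z) = 1 + z + 8/15z²
  R(z) = 1 + z + 8/15z².

Need |R(x)|<1, x<0.
x=-1.62: |R|=0.7797
R=1: x+8/15x²=0 ⇒ x=−15/8=-1.8750; min R=1−1/(4·8/15)=0.5312>−1
Confirm numerically:
  x=-1.791: |R|=0.91976 <1
  x=-1.642: |R|=0.79595 <1
  x=-1.312: |R|=0.60605 <1
  x=-0.833: |R|=0.53707 <1
  x=-2.406: |R|=1.68138 >1
  x=-2.357: |R|=1.60591 >1
  x=-2.336: |R|=1.57434 >1
So |R|<1 on (-1.8750, 0).

left endpoint -1.8750.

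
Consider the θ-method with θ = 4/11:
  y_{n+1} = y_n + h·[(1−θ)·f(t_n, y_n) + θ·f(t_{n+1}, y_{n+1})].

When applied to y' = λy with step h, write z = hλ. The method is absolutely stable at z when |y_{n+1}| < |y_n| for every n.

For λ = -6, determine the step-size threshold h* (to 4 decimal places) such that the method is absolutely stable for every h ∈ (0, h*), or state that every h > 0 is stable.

(-7.3333,0); λ=-6 ⇒ h* = (22/3)/6 = 1.2222.

On y'=λy, z=hλ:
  y_{n+1} = y_n + z·[7/11·y_n + 4/11·y_{n+1}] ⇒ (1 − 4/11z)y_{n+1} = (1 + 7/11z)y_n
  R(z) = (1 + 7/11z)/(1 − 4/11z).

Solve |R(x)|<1 on ℝ⁻.
x=-0.69: |R|=0.4484
R=−1: 1+7/11x = −1+4/11x ⇒ -3/11x=2 ⇒ x=2/(-3/11)=-7.3333
Confirm numerically:
  x=-6.818: |R|=0.95960 <1
  x=-5.572: |R|=0.84126 <1
  x=-4.732: |R|=0.73924 <1
  x=-7.721: |R|=1.02777 >1
  x=-7.493: |R|=1.01169 >1
  x=-7.361: |R|=1.00205 >1
Stable set (-7.3333, 0).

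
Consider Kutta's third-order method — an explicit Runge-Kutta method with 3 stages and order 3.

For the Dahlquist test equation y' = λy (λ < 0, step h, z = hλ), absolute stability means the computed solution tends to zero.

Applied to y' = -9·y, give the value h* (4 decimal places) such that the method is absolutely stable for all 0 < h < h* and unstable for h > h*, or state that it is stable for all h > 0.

(-2.5127,0); λ=-9 ⇒ h* = 0.2792.

On y'=λy, z=hλ:
  order 3, 3-stage ⇒ R(z)=1+z+z^2/2+z^3/6
  (e.g. R(-1.47)=0.08103, |R|=0.08103)

Boundary: |R(x)|=1, x<0.
x=-1.47: |R|=0.0810
|R(-2.58)|=1.1141 |R(-1.29)|=0.1843 |R(-1.24)|=0.2110
Bisect:
  x_lo=-3.4035 |R|=3.1825  x_hi=-0.0833 |R|=0.9201
  mid=-1.74339 |R|=0.10683 →hi
  mid=-2.57344 |R|=1.10262 →lo
  mid=-2.15842 |R|=0.50496 →hi
  mid=-2.36593 |R|=0.77438 →hi
  mid=-2.46969 |R|=0.93059 →hi
  mid=-2.52156 |R|=1.01456 →lo
  mid=-2.49563 |R|=0.97207 →hi
  mid=-2.50860 |R|=0.99319 →hi
  mid=-2.51508 |R|=1.00384 →lo
  ...
  [-2.51285,-2.51265] ⇒ x*=-2.5127
So |R|<1 on (-2.5127, 0).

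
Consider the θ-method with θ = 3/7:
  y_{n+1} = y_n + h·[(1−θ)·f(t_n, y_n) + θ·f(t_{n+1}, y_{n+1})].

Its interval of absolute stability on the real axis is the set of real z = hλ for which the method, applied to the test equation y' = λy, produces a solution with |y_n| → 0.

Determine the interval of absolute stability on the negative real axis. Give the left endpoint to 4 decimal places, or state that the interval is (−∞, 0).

(-14.0000, 0).

Set f=λy, z=hλ:
  y_{n+1} = y_n + z·[4/7·y_n + 3/7·y_{n+1}] ⇒ (1 − 3/7z)y_{n+1} = (1 + 4/7z)y_n
  Hence R(z) = (1 + 4/7z)/(1 − 3/7z).

Find x<0 with |R(x)|<1.
x=-0.59: |R|=0.5291
R=−1: 1+4/7x = −1+3/7x ⇒ -1/7x=2 ⇒ x=2/(-1/7)=-14.0000
Confirm numerically:
  x=-10.636: |R|=0.91354 <1
  x=-8.319: |R|=0.82223 <1
  x=-8.019: |R|=0.80742 <1
  x=-14.378: |R|=1.00754 >1
  x=-14.179: |R|=1.00361 >1
So |R|<1 on (-14.0000, 0).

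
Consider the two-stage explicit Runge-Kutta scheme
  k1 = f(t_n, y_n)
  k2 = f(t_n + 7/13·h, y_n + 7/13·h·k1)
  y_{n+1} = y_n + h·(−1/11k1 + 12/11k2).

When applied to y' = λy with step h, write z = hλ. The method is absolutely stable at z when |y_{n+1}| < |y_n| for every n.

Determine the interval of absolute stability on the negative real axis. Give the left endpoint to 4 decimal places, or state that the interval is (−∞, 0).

With y'=λy (z=hλ):
  k1=λy_n ⇒ h·k1=z·y_n;  k2=λ(1+7/13z)y_n ⇒ h·k2=z(1+7/13z)y_n
  y_{n+1}/y_n = 1 − 1/11z + 12/11z(1+7/13z) = 1 + z + 84/143z²
  Hence R(z) = 1 + z + 84/143z².

Solve |R(x)|<1 on ℝ⁻.
x=-0.75: |R|=0.5804
R=1: x+84/143x²=0 ⇒ x=−143/84=-1.7024; min R=1−1/(4·84/143)=0.5744>−1
Confirm numerically:
  x=-1.372: |R|=0.73374 <1
  x=-1.354: |R|=0.72291 <1
  x=-0.824: |R|=0.57484 <1
  x=-0.799: |R|=0.57600 <1
  x=-2.300: |R|=1.80741 >1
  x=-2.210: |R|=1.65898 >1
  x=-1.983: |R|=1.32688 >1
Interval (-1.7024, 0).

z∈(-1.7024,0).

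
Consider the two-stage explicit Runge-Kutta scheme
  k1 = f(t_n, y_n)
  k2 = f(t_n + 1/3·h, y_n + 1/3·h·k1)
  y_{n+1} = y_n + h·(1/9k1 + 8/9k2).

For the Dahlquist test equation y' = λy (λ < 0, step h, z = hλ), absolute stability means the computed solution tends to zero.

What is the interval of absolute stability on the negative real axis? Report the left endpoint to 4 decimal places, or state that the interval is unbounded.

With y'=λy (z=hλ):
  k1=λy_n ⇒ h·k1=z·y_n;  k2=λ(1+1/3z)y_n ⇒ h·k2=z(1+1/3z)y_n
  y_{n+1}/y_n = 1 + 1/9z + 8/9z(1+1/3z) = 1 + z + 8/27z²
  ⇒ R(z) = 1 + z + 8/27z².

Boundary: |R(x)|=1, x<0.
x=-0.94: |R|=0.3218
R=1: x+8/27x²=0 ⇒ x=−27/8=-3.3750; min R=1−1/(4·8/27)=0.1562>−1
Confirm numerically:
  x=-3.215: |R|=0.84759 <1
  x=-2.658: |R|=0.43532 <1
  x=-1.531: |R|=0.16351 <1
  x=-3.593: |R|=1.23208 >1
  x=-3.580: |R|=1.21745 >1
So |R|<1 on (-3.3750, 0).

(-3.3750, 0).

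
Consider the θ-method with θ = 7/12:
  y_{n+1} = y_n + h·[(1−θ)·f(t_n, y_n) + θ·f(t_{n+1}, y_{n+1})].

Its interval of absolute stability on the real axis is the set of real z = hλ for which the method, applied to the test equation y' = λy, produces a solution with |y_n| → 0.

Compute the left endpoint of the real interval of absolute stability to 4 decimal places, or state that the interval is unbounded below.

Set f=λy, z=hλ:
  y_{n+1} = y_n + z·[5/12·y_n + 7/12·y_{n+1}] ⇒ (1 − 7/12z)y_{n+1} = (1 + 5/12z)y_n
  ⇒ R(z) = (1 + 5/12z)/(1 − 7/12z).

Find x<0 with |R(x)|<1.
x=-0.35: |R|=0.7093
x=-2: |R|=0.0769
x=-10: |R|=0.4634
x=-100: |R|=0.6854
θ=7/12≥1/2 ⇒ |1+5/12x|<|1−7/12x| ∀x<0 ⇒ interval (−∞,0).

unbounded; (−∞, 0).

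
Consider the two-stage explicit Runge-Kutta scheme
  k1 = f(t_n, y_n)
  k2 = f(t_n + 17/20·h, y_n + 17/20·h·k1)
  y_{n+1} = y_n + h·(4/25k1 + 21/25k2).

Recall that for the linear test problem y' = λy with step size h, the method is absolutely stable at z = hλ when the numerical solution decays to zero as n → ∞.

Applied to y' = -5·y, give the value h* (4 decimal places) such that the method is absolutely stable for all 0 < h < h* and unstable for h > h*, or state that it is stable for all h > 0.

Test eqn y'=λy, z=hλ:
  k1=λy_n ⇒ h·k1=z·y_n;  k2=λ(1+17/20z)y_n ⇒ h·k2=z(1+17/20z)y_n
  y_{n+1}/y_n = 1 + 4/25z + 21/25z(1+17/20z) = 1 + z + 357/500z²
  ⇒ R(z) = 1 + z + 357/500z².

Boundary: |R(x)|=1, x<0.
x=-0.65: |R|=0.6517
R=1: x+357/500x²=0 ⇒ x=−500/357=-1.4006; min R=1−1/(4·357/500)=0.6499>−1
Confirm numerically:
  x=-1.354: |R|=0.95499 <1
  x=-1.039: |R|=0.73178 <1
  x=-0.864: |R|=0.66900 <1
  x=-0.844: |R|=0.66461 <1
  x=-1.986: |R|=1.83016 >1
  x=-1.705: |R|=1.37062 >1
So |R|<1 on (-1.4006, 0).

(-1.4006,0); λ=-5 ⇒ h* = (500/357)/5 = 0.2801.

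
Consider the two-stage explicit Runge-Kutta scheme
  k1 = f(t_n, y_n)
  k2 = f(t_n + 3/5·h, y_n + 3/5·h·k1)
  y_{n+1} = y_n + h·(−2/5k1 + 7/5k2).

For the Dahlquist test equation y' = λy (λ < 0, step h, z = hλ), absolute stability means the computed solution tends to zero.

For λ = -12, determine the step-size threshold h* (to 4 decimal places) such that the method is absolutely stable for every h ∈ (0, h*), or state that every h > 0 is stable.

Test eqn y'=λy, z=hλ:
  k1=λy_n ⇒ h·k1=z·y_n;  k2=λ(1+3/5z)y_n ⇒ h·k2=z(1+3/5z)y_n
  y_{n+1}/y_n = 1 − 2/5z + 7/5z(1+3/5z) = 1 + z + 21/25z²
  so R(z) = 1 + z + 21/25z².

Boundary: |R(x)|=1, x<0.
x=-0.88: |R|=0.7705
R=1: x+21/25x²=0 ⇒ x=−25/21=-1.1905; min R=1−1/(4·21/25)=0.7024>−1
Confirm numerically:
  x=-1.067: |R|=0.88933 <1
  x=-0.918: |R|=0.78989 <1
  x=-0.824: |R|=0.74634 <1
  x=-0.479: |R|=0.71373 <1
  x=-1.773: |R|=1.86756 >1
  x=-1.377: |R|=1.21575 >1
Stable set (-1.1905, 0).

(-1.1905,0); λ=-12 ⇒ h* = (25/21)/12 = 0.0992.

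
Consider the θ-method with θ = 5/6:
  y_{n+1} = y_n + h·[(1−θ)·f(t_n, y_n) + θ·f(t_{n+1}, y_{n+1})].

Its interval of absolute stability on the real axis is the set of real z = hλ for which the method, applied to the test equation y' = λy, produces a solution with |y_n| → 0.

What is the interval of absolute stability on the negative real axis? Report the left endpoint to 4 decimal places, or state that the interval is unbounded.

(−∞, 0) — no finite endpoint.

With y'=λy (z=hλ):
  y_{n+1} = y_n + z·[1/6·y_n + 5/6·y_{n+1}] ⇒ (1 − 5/6z)y_{n+1} = (1 + 1/6z)y_n
  ⇒ R(z) = (1 + 1/6z)/(1 − 5/6z).

Need |R(x)|<1, x<0.
x=-0.82: |R|=0.5129
x=-2: |R|=0.2500
x=-10: |R|=0.0714
x=-100: |R|=0.1858
θ=5/6≥1/2 ⇒ |1+1/6x|<|1−5/6x| ∀x<0 ⇒ interval (−∞,0).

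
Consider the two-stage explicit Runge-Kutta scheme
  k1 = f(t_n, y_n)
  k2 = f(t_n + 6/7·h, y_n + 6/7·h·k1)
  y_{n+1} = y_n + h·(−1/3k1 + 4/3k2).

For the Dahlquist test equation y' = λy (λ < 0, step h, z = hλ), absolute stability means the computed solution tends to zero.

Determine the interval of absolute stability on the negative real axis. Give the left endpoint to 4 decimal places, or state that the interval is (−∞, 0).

Set f=λy, z=hλ:
  k1=λy_n ⇒ h·k1=z·y_n;  k2=λ(1+6/7z)y_n ⇒ h·k2=z(1+6/7z)y_n
  y_{n+1}/y_n = 1 − 1/3z + 4/3z(1+6/7z) = 1 + z + 8/7z²
  ⇒ R(z) = 1 + z + 8/7z².

Need |R(x)|<1, x<0.
x=-0.69: |R|=0.8541
R=1: x+8/7x²=0 ⇒ x=−7/8=-0.8750; min R=1−1/(4·8/7)=0.7812>−1
Confirm numerically:
  x=-0.837: |R|=0.96365 <1
  x=-0.809: |R|=0.93898 <1
  x=-0.463: |R|=0.78199 <1
  x=-0.380: |R|=0.78503 <1
  x=-1.011: |R|=1.15714 >1
  x=-0.965: |R|=1.09926 >1
Stable set (-0.8750, 0).

(-0.8750, 0).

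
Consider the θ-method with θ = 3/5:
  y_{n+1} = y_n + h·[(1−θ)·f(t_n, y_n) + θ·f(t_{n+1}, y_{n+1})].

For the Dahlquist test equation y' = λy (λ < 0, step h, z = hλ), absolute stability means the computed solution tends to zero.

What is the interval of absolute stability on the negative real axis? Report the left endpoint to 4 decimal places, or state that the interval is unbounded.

(−∞, 0) — no finite endpoint.

With y'=λy (z=hλ):
  y_{n+1} = y_n + z·[2/5·y_n + 3/5·y_{n+1}] ⇒ (1 − 3/5z)y_{n+1} = (1 + 2/5z)y_n
  Hence R(z) = (1 + 2/5z)/(1 − 3/5z).

Boundary: |R(x)|=1, x<0.
x=-1.44: |R|=0.2275
x=-2: |R|=0.0909
x=-10: |R|=0.4286
x=-100: |R|=0.6393
θ=3/5≥1/2 ⇒ |1+2/5x|<|1−3/5x| ∀x<0 ⇒ interval (−∞,0).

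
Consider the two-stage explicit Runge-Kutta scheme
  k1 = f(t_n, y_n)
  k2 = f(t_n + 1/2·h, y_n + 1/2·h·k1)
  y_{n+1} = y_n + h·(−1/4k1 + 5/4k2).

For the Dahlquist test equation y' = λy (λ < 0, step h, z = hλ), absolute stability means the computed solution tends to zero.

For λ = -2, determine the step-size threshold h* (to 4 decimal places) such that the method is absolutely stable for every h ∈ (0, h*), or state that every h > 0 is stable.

(-1.6000,0); λ=-2 ⇒ h* = (8/5)/2 = 0.8000.

With y'=λy (z=hλ):
  k1=λy_n ⇒ h·k1=z·y_n;  k2=λ(1+1/2z)y_n ⇒ h·k2=z(1+1/2z)y_n
  y_{n+1}/y_n = 1 − 1/4z + 5/4z(1+1/2z) = 1 + z + 5/8z²
  Hence R(z) = 1 + z + 5/8z².

Boundary: |R(x)|=1, x<0.
x=-1.55: |R|=0.9516
R=1: x+5/8x²=0 ⇒ x=−8/5=-1.6000; min R=1−1/(4·5/8)=0.6000>−1
Confirm numerically:
  x=-1.563: |R|=0.96386 <1
  x=-1.397: |R|=0.82276 <1
  x=-0.945: |R|=0.61314 <1
  x=-0.899: |R|=0.60613 <1
  x=-2.112: |R|=1.67584 >1
  x=-2.109: |R|=1.67093 >1
Interval (-1.6000, 0).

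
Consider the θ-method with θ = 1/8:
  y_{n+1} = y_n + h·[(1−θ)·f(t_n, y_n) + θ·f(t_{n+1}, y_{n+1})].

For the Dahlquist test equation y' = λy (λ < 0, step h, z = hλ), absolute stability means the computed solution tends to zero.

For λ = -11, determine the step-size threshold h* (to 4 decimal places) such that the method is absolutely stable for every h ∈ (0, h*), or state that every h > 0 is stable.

(-2.6667,0); λ=-11 ⇒ h* = (8/3)/11 = 0.2424.

With y'=λy (z=hλ):
  y_{n+1} = y_n + z·[7/8·y_n + 1/8·y_{n+1}] ⇒ (1 − 1/8z)y_{n+1} = (1 + 7/8z)y_n
  ⇒ R(z) = (1 + 7/8z)/(1 − 1/8z).

Solve |R(x)|<1 on ℝ⁻.
x=-0.57: |R|=0.4679
R=−1: 1+7/8x = −1+1/8x ⇒ -3/4x=2 ⇒ x=2/(-3/4)=-2.6667
Confirm numerically:
  x=-2.596: |R|=0.95998 <1
  x=-2.580: |R|=0.95085 <1
  x=-2.079: |R|=0.65016 <1
  x=-1.714: |R|=0.41157 <1
  x=-2.891: |R|=1.12359 >1
  x=-2.885: |R|=1.12035 >1
  x=-2.711: |R|=1.02483 >1
Interval (-2.6667, 0).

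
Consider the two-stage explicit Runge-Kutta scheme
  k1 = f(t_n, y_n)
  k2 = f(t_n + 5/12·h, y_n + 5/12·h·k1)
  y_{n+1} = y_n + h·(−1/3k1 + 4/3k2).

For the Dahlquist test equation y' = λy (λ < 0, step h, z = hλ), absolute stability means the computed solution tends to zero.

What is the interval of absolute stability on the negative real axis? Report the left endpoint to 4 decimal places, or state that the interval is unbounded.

(-1.8000, 0).

Test eqn y'=λy, z=hλ:
  k1=λy_n ⇒ h·k1=z·y_n;  k2=λ(1+5/12z)y_n ⇒ h·k2=z(1+5/12z)y_n
  y_{n+1}/y_n = 1 − 1/3z + 4/3z(1+5/12z) = 1 + z + 5/9z²
  so R(z) = 1 + z + 5/9z².

Boundary: |R(x)|=1, x<0.
x=-1.42: |R|=0.7002
R=1: x+5/9x²=0 ⇒ x=−9/5=-1.8000; min R=1−1/(4·5/9)=0.5500>−1
Confirm numerically:
  x=-1.550: |R|=0.78472 <1
  x=-1.456: |R|=0.72174 <1
  x=-1.446: |R|=0.71562 <1
  x=-1.014: |R|=0.55722 <1
  x=-2.284: |R|=1.61414 >1
  x=-1.840: |R|=1.04089 >1
So |R|<1 on (-1.8000, 0).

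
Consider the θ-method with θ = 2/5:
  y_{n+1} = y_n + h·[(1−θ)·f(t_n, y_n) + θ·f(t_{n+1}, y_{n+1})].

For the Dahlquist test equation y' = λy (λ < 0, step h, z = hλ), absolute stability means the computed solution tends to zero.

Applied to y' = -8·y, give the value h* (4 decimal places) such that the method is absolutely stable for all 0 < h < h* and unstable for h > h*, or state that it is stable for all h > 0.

(-10.0000,0); λ=-8 ⇒ h* = (10)/8 = 1.2500.

With y'=λy (z=hλ):
  y_{n+1} = y_n + z·[3/5·y_n + 2/5·y_{n+1}] ⇒ (1 − 2/5z)y_{n+1} = (1 + 3/5z)y_n
  ⇒ R(z) = (1 + 3/5z)/(1 − 2/5z).

Need |R(x)|<1, x<0.
x=-0.49: |R|=0.5903
R=−1: 1+3/5x = −1+2/5x ⇒ -1/5x=2 ⇒ x=2/(-1/5)=-10.0000
Confirm numerically:
  x=-7.118: |R|=0.85018 <1
  x=-6.354: |R|=0.79410 <1
  x=-6.158: |R|=0.77812 <1
  x=-4.549: |R|=0.61335 <1
  x=-10.569: |R|=1.02177 >1
  x=-10.349: |R|=1.01358 >1
  x=-10.144: |R|=1.00569 >1
So |R|<1 on (-10.0000, 0).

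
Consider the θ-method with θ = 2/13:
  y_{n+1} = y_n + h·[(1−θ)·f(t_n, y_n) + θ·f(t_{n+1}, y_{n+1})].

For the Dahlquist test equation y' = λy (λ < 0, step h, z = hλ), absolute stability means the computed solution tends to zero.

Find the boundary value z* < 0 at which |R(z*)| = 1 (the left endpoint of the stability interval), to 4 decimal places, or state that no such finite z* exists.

Test eqn y'=λy, z=hλ:
  y_{n+1} = y_n + z·[11/13·y_n + 2/13·y_{n+1}] ⇒ (1 − 2/13z)y_{n+1} = (1 + 11/13z)y_n
  Hence R(z) = (1 + 11/13z)/(1 − 2/13z).

Boundary: |R(x)|=1, x<0.
x=-0.69: |R|=0.3762
R=−1: 1+11/13x = −1+2/13x ⇒ -9/13x=2 ⇒ x=2/(-9/13)=-2.8889
Confirm numerically:
  x=-2.460: |R|=0.78460 <1
  x=-2.441: |R|=0.77458 <1
  x=-2.126: |R|=0.60202 <1
  x=-2.009: |R|=0.53467 <1
  x=-2.985: |R|=1.04560 >1
  x=-2.933: |R|=1.02104 >1
Interval (-2.8889, 0).

z* = -2.8889.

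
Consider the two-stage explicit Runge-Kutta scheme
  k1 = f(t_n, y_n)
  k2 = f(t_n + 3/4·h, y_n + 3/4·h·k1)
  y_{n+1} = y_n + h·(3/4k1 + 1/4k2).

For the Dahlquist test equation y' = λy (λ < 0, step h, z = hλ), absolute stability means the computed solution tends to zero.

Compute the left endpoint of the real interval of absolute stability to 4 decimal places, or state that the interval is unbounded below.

On y'=λy, z=hλ:
  k1=λy_n ⇒ h·k1=z·y_n;  k2=λ(1+3/4z)y_n ⇒ h·k2=z(1+3/4z)y_n
  y_{n+1}/y_n = 1 + 3/4z + 1/4z(1+3/4z) = 1 + z + 3/16z²
  so R(z) = 1 + z + 3/16z².

Find x<0 with |R(x)|<1.
x=-1.56: |R|=0.1037
R=1: x+3/16x²=0 ⇒ x=−16/3=-5.3333; min R=1−1/(4·3/16)=-0.3333>−1
Confirm numerically:
  x=-5.172: |R|=0.84355 <1
  x=-4.283: |R|=0.15652 <1
  x=-3.909: |R|=0.04395 <1
  x=-3.252: |R|=0.26909 <1
  x=-5.647: |R|=1.33211 >1
  x=-5.564: |R|=1.24064 >1
Stable set (-5.3333, 0).

z* = -5.3333.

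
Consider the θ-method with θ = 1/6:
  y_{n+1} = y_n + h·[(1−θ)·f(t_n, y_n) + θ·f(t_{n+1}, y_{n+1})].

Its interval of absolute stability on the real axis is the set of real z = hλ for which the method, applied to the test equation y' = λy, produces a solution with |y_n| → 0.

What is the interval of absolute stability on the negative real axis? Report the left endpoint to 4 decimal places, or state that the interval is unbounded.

(-3.0000, 0).

On y'=λy, z=hλ:
  y_{n+1} = y_n + z·[5/6·y_n + 1/6·y_{n+1}] ⇒ (1 − 1/6z)y_{n+1} = (1 + 5/6z)y_n
  Hence R(z) = (1 + 5/6z)/(1 − 1/6z).

Need |R(x)|<1, x<0.
x=-0.47: |R|=0.5641
R=−1: 1+5/6x = −1+1/6x ⇒ -2/3x=2 ⇒ x=2/(-2/3)=-3.0000
Confirm numerically:
  x=-2.947: |R|=0.97630 <1
  x=-2.689: |R|=0.85683 <1
  x=-2.303: |R|=0.66422 <1
  x=-3.447: |R|=1.18927 >1
  x=-3.381: |R|=1.16246 >1
  x=-3.222: |R|=1.09629 >1
So |R|<1 on (-3.0000, 0).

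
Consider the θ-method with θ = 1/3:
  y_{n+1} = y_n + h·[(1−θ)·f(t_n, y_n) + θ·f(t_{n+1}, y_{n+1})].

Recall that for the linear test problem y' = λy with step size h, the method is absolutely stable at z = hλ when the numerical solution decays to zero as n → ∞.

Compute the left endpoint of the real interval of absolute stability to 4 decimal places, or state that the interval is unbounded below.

With y'=λy (z=hλ):
  y_{n+1} = y_n + z·[2/3·y_n + 1/3·y_{n+1}] ⇒ (1 − 1/3z)y_{n+1} = (1 + 2/3z)y_n
  so R(z) = (1 + 2/3z)/(1 − 1/3z).

Boundary: |R(x)|=1, x<0.
x=-1.15: |R|=0.1687
R=−1: 1+2/3x = −1+1/3x ⇒ -1/3x=2 ⇒ x=2/(-1/3)=-6.0000
Confirm numerically:
  x=-4.845: |R|=0.85277 <1
  x=-4.789: |R|=0.84452 <1
  x=-4.230: |R|=0.75519 <1
  x=-6.391: |R|=1.04164 >1
  x=-6.138: |R|=1.01510 >1
  x=-6.124: |R|=1.01359 >1
So |R|<1 on (-6.0000, 0).

z* = -6.0000.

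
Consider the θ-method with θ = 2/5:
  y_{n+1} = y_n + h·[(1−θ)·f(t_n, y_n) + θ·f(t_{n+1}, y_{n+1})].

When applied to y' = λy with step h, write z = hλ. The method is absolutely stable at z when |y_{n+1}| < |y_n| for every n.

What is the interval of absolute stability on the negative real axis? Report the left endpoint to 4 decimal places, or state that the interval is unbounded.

z∈(-10.0000,0).

Test eqn y'=λy, z=hλ:
  y_{n+1} = y_n + z·[3/5·y_n + 2/5·y_{n+1}] ⇒ (1 − 2/5z)y_{n+1} = (1 + 3/5z)y_n
  Hence R(z) = (1 + 3/5z)/(1 − 2/5z).

Find x<0 with |R(x)|<1.
x=-1.36: |R|=0.1192
R=−1: 1+3/5x = −1+2/5x ⇒ -1/5x=2 ⇒ x=2/(-1/5)=-10.0000
Confirm numerically:
  x=-7.681: |R|=0.88611 <1
  x=-7.019: |R|=0.84342 <1
  x=-6.078: |R|=0.77139 <1
  x=-10.469: |R|=1.01808 >1
  x=-10.413: |R|=1.01599 >1
  x=-10.199: |R|=1.00784 >1
Stable set (-10.0000, 0).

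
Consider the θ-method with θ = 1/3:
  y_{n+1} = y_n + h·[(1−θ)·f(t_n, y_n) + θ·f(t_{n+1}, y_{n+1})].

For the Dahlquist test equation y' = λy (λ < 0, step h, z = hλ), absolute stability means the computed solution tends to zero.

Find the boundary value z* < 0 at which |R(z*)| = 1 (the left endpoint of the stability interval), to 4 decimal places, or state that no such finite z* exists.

z* = -6.0000.

Set f=λy, z=hλ:
  y_{n+1} = y_n + z·[2/3·y_n + 1/3·y_{n+1}] ⇒ (1 − 1/3z)y_{n+1} = (1 + 2/3z)y_n
  ⇒ R(z) = (1 + 2/3z)/(1 − 1/3z).

Find x<0 with |R(x)|<1.
x=-0.96: |R|=0.2727
R=−1: 1+2/3x = −1+1/3x ⇒ -1/3x=2 ⇒ x=2/(-1/3)=-6.0000
Confirm numerically:
  x=-5.233: |R|=0.90684 <1
  x=-5.077: |R|=0.88572 <1
  x=-3.466: |R|=0.60810 <1
  x=-2.561: |R|=0.38159 <1
  x=-6.278: |R|=1.02996 >1
  x=-6.240: |R|=1.02597 >1
  x=-6.076: |R|=1.00837 >1
So |R|<1 on (-6.0000, 0).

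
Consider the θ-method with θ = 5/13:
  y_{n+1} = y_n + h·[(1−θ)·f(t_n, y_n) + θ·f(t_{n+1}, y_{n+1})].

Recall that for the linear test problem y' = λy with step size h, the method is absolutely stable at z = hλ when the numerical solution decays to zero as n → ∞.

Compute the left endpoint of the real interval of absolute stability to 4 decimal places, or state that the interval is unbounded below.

left endpoint -8.6667.

On y'=λy, z=hλ:
  y_{n+1} = y_n + z·[8/13·y_n + 5/13·y_{n+1}] ⇒ (1 − 5/13z)y_{n+1} = (1 + 8/13z)y_n
  so R(z) = (1 + 8/13z)/(1 − 5/13z).

Solve |R(x)|<1 on ℝ⁻.
x=-0.34: |R|=0.6993
R=−1: 1+8/13x = −1+5/13x ⇒ -3/13x=2 ⇒ x=2/(-3/13)=-8.6667
Confirm numerically:
  x=-6.205: |R|=0.83225 <1
  x=-5.819: |R|=0.79705 <1
  x=-4.911: |R|=0.69999 <1
  x=-9.094: |R|=1.02193 >1
  x=-9.077: |R|=1.02108 >1
  x=-8.790: |R|=1.00650 >1
So |R|<1 on (-8.6667, 0).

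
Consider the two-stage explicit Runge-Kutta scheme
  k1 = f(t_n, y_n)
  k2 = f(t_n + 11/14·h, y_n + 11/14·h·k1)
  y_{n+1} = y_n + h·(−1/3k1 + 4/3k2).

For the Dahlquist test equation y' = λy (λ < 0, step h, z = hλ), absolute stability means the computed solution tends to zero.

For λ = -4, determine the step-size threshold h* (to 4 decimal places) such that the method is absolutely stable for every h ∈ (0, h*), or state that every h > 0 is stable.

Test eqn y'=λy, z=hλ:
  k1=λy_n ⇒ h·k1=z·y_n;  k2=λ(1+11/14z)y_n ⇒ h·k2=z(1+11/14z)y_n
  y_{n+1}/y_n = 1 − 1/3z + 4/3z(1+11/14z) = 1 + z + 22/21z²
  ⇒ R(z) = 1 + z + 22/21z².

Need |R(x)|<1, x<0.
x=-1.48: |R|=1.8147
R=1: x+22/21x²=0 ⇒ x=−21/22=-0.9545; min R=1−1/(4·22/21)=0.7614>−1
Confirm numerically:
  x=-0.845: |R|=0.90303 <1
  x=-0.746: |R|=0.83702 <1
  x=-0.606: |R|=0.77872 <1
  x=-1.322: |R|=1.50891 >1
  x=-1.262: |R|=1.40648 >1
  x=-1.259: |R|=1.40156 >1
So |R|<1 on (-0.9545, 0).

(-0.9545,0); λ=-4 ⇒ h* = (21/22)/4 = 0.2386.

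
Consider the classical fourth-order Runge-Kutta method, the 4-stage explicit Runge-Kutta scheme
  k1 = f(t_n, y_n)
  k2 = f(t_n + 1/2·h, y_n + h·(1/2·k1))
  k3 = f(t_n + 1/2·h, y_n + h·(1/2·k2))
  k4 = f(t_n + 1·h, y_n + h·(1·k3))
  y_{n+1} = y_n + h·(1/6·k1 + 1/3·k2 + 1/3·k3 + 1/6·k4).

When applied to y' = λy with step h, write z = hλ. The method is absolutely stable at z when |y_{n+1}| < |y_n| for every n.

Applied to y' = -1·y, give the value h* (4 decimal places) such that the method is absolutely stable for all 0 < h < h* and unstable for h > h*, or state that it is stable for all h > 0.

On y'=λy, z=hλ:
  order 4, 4-stage ⇒ R(z)=1+z+z^2/2+z^3/6+z^4/24
  (e.g. R(-0.34)=0.71181, |R|=0.71181)

Boundary: |R(x)|=1, x<0.
x=-0.34: |R|=0.7118
|R(-2.3)|=0.4832 |R(-0.91)|=0.4070 |R(-0.63)|=0.5333
Bisect:
  x_lo=-3.2512 |R|=1.9616  x_hi=-0.2547 |R|=0.7752
  mid=-1.75293 |R|=0.27914 →hi
  mid=-2.50205 |R|=0.65045 →hi
  mid=-2.87661 |R|=1.14663 →lo
  mid=-2.68933 |R|=0.86469 →hi
  mid=-2.78297 |R|=0.99650 →hi
  mid=-2.82979 |R|=1.06918 →lo
  mid=-2.80638 |R|=1.03225 →lo
  ...
  [-2.78534,-2.78516] ⇒ x*=-2.7853
So |R|<1 on (-2.7853, 0).

(-2.7853,0); λ=-1 ⇒ h* = 2.7853.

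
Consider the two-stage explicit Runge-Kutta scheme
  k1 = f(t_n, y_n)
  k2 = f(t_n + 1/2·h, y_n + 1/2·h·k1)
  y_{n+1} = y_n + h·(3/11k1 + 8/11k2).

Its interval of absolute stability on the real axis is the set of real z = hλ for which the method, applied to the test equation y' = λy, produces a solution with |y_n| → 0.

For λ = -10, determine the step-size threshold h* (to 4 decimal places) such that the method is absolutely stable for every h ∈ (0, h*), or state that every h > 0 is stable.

(-2.7500,0); λ=-10 ⇒ h* = (11/4)/10 = 0.2750.

On y'=λy, z=hλ:
  k1=λy_n ⇒ h·k1=z·y_n;  k2=λ(1+1/2z)y_n ⇒ h·k2=z(1+1/2z)y_n
  y_{n+1}/y_n = 1 + 3/11z + 8/11z(1+1/2z) = 1 + z + 4/11z²
  ⇒ R(z) = 1 + z + 4/11z².

Boundary: |R(x)|=1, x<0.
x=-0.96: |R|=0.3751
R=1: x+4/11x²=0 ⇒ x=−11/4=-2.7500; min R=1−1/(4·4/11)=0.3125>−1
Confirm numerically:
  x=-2.595: |R|=0.85374 <1
  x=-2.274: |R|=0.60639 <1
  x=-1.111: |R|=0.33784 <1
  x=-3.232: |R|=1.56648 >1
  x=-3.124: |R|=1.42486 >1
  x=-2.865: |R|=1.11981 >1
Interval (-2.7500, 0).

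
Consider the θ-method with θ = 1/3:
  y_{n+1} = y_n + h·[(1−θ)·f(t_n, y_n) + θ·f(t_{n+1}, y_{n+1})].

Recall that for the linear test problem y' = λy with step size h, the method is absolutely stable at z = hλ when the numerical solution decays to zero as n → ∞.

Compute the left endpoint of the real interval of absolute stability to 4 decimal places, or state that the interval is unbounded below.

z* = -6.0000.

On y'=λy, z=hλ:
  y_{n+1} = y_n + z·[2/3·y_n + 1/3·y_{n+1}] ⇒ (1 − 1/3z)y_{n+1} = (1 + 2/3z)y_n
  so R(z) = (1 + 2/3z)/(1 − 1/3z).

Find x<0 with |R(x)|<1.
x=-1.26: |R|=0.1127
R=−1: 1+2/3x = −1+1/3x ⇒ -1/3x=2 ⇒ x=2/(-1/3)=-6.0000
Confirm numerically:
  x=-5.673: |R|=0.96230 <1
  x=-4.846: |R|=0.85292 <1
  x=-3.822: |R|=0.68074 <1
  x=-2.887: |R|=0.47121 <1
  x=-6.305: |R|=1.03278 >1
  x=-6.266: |R|=1.02871 >1
  x=-6.129: |R|=1.01413 >1
Stable set (-6.0000, 0).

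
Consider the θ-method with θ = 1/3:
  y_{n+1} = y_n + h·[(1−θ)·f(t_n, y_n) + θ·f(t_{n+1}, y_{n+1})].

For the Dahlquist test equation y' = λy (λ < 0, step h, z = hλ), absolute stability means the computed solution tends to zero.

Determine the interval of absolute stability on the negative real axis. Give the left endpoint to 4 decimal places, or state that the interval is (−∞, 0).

Set f=λy, z=hλ:
  y_{n+1} = y_n + z·[2/3·y_n + 1/3·y_{n+1}] ⇒ (1 − 1/3z)y_{n+1} = (1 + 2/3z)y_n
  R(z) = (1 + 2/3z)/(1 − 1/3z).

Boundary: |R(x)|=1, x<0.
x=-0.85: |R|=0.3377
R=−1: 1+2/3x = −1+1/3x ⇒ -1/3x=2 ⇒ x=2/(-1/3)=-6.0000
Confirm numerically:
  x=-4.533: |R|=0.80526 <1
  x=-4.213: |R|=0.75225 <1
  x=-3.833: |R|=0.68286 <1
  x=-3.486: |R|=0.61240 <1
  x=-6.588: |R|=1.06133 >1
  x=-6.432: |R|=1.04580 >1
Interval (-6.0000, 0).

(-6.0000, 0).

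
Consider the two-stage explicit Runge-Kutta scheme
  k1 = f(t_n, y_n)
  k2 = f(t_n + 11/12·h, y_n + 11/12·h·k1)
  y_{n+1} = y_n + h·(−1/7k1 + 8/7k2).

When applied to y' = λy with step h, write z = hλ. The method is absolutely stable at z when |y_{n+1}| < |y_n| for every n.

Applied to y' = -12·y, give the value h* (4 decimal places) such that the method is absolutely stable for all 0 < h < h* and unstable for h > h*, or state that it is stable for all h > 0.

Set f=λy, z=hλ:
  k1=λy_n ⇒ h·k1=z·y_n;  k2=λ(1+11/12z)y_n ⇒ h·k2=z(1+11/12z)y_n
  y_{n+1}/y_n = 1 − 1/7z + 8/7z(1+11/12z) = 1 + z + 22/21z²
  Hence R(z) = 1 + z + 22/21z².

Find x<0 with |R(x)|<1.
x=-1.39: |R|=1.6341
R=1: x+22/21x²=0 ⇒ x=−21/22=-0.9545; min R=1−1/(4·22/21)=0.7614>−1
Confirm numerically:
  x=-0.929: |R|=0.97514 <1
  x=-0.710: |R|=0.81810 <1
  x=-0.653: |R|=0.79371 <1
  x=-0.432: |R|=0.76351 <1
  x=-1.482: |R|=1.81891 >1
  x=-1.315: |R|=1.49657 >1
  x=-1.302: |R|=1.47393 >1
So |R|<1 on (-0.9545, 0).

(-0.9545,0); λ=-12 ⇒ h* = (21/22)/12 = 0.0795.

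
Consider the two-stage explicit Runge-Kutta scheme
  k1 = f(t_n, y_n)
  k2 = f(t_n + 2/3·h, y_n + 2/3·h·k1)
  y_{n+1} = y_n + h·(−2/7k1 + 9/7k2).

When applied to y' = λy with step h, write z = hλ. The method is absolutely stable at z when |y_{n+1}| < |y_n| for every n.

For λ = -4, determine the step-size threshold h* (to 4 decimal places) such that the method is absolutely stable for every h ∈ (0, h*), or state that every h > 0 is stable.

(-1.1667,0); λ=-4 ⇒ h* = (7/6)/4 = 0.2917.

On y'=λy, z=hλ:
  k1=λy_n ⇒ h·k1=z·y_n;  k2=λ(1+2/3z)y_n ⇒ h·k2=z(1+2/3z)y_n
  y_{n+1}/y_n = 1 − 2/7z + 9/7z(1+2/3z) = 1 + z + 6/7z²
  R(z) = 1 + z + 6/7z².

Need |R(x)|<1, x<0.
x=-1.55: |R|=1.5093
R=1: x+6/7x²=0 ⇒ x=−7/6=-1.1667; min R=1−1/(4·6/7)=0.7083>−1
Confirm numerically:
  x=-1.106: |R|=0.94249 <1
  x=-0.887: |R|=0.78737 <1
  x=-0.635: |R|=0.71062 <1
  x=-1.441: |R|=1.33884 >1
  x=-1.431: |R|=1.32422 >1
Stable set (-1.1667, 0).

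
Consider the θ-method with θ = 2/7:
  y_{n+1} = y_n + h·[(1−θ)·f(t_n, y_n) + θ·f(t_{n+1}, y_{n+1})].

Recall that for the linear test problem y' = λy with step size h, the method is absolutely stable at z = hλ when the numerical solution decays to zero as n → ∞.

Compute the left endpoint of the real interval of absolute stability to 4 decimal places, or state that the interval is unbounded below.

Set f=λy, z=hλ:
  y_{n+1} = y_n + z·[5/7·y_n + 2/7·y_{n+1}] ⇒ (1 − 2/7z)y_{n+1} = (1 + 5/7z)y_n
  R(z) = (1 + 5/7z)/(1 − 2/7z).

Solve |R(x)|<1 on ℝ⁻.
x=-1.22: |R|=0.0953
R=−1: 1+5/7x = −1+2/7x ⇒ -3/7x=2 ⇒ x=2/(-3/7)=-4.6667
Confirm numerically:
  x=-3.862: |R|=0.83605 <1
  x=-3.204: |R|=0.67273 <1
  x=-2.776: |R|=0.54812 <1
  x=-2.364: |R|=0.41098 <1
  x=-4.932: |R|=1.04720 >1
  x=-4.740: |R|=1.01335 >1
  x=-4.691: |R|=1.00446 >1
Stable set (-4.6667, 0).

left endpoint -4.6667.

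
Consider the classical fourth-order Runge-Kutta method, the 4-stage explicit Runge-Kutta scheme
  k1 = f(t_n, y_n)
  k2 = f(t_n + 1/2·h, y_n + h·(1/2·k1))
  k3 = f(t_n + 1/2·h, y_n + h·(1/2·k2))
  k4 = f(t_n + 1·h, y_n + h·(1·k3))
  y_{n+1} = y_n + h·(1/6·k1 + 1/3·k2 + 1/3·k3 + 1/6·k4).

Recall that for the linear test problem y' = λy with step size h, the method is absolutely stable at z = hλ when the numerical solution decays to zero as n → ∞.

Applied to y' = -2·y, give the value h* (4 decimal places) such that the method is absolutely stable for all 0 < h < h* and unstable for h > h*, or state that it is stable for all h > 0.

(-2.7853,0); λ=-2 ⇒ h* = 1.3926.

On y'=λy, z=hλ:
  order 4, 4-stage ⇒ R(z)=1+z+z^2/2+z^3/6+z^4/24
  (e.g. R(-1.24)=0.30954, |R|=0.30954)

Solve |R(x)|<1 on ℝ⁻.
x=-1.24: |R|=0.3095
|R(-3.06)|=1.4996 |R(-2.18)|=0.4105 |R(-1.48)|=0.2748
Bisect:
  x_lo=-3.4454 |R|=2.5450  x_hi=-0.2515 |R|=0.7777
  mid=-1.84845 |R|=0.29374 →hi
  mid=-2.64695 |R|=0.81069 →hi
  mid=-3.04620 |R|=1.47010 →lo
  mid=-2.84658 |R|=1.09639 →lo
  mid=-2.74676 |R|=0.94345 →hi
  mid=-2.79667 |R|=1.01729 →lo
  mid=-2.77172 |R|=0.97972 →hi
  ...
  [-2.78536,-2.78517] ⇒ x*=-2.7853
Interval (-2.7853, 0).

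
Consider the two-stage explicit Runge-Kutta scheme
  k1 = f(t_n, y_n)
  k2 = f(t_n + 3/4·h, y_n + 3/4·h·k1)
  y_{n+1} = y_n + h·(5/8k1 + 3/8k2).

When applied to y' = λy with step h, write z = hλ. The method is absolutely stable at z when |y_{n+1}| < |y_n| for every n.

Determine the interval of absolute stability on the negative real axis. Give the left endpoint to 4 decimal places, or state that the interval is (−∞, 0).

With y'=λy (z=hλ):
  k1=λy_n ⇒ h·k1=z·y_n;  k2=λ(1+3/4z)y_n ⇒ h·k2=z(1+3/4z)y_n
  y_{n+1}/y_n = 1 + 5/8z + 3/8z(1+3/4z) = 1 + z + 9/32z²
  R(z) = 1 + z + 9/32z².

Need |R(x)|<1, x<0.
x=-1.03: |R|=0.2684
R=1: x+9/32x²=0 ⇒ x=−32/9=-3.5556; min R=1−1/(4·9/32)=0.1111>−1
Confirm numerically:
  x=-2.845: |R|=0.43144 <1
  x=-2.726: |R|=0.36399 <1
  x=-2.550: |R|=0.27883 <1
  x=-1.688: |R|=0.11338 <1
  x=-4.125: |R|=1.66064 >1
  x=-4.110: |R|=1.64090 >1
So |R|<1 on (-3.5556, 0).

z∈(-3.5556,0).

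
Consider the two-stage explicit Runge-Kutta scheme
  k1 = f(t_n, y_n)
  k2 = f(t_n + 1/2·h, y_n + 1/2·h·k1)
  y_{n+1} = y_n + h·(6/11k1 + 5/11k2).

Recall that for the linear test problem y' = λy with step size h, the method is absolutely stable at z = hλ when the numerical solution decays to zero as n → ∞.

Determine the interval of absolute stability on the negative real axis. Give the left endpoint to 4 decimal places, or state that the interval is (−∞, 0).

(-4.4000, 0).

Test eqn y'=λy, z=hλ:
  k1=λy_n ⇒ h·k1=z·y_n;  k2=λ(1+1/2z)y_n ⇒ h·k2=z(1+1/2z)y_n
  y_{n+1}/y_n = 1 + 6/11z + 5/11z(1+1/2z) = 1 + z + 5/22z²
  ⇒ R(z) = 1 + z + 5/22z².

Boundary: |R(x)|=1, x<0.
x=-1.52: |R|=0.0051
R=1: x+5/22x²=0 ⇒ x=−22/5=-4.4000; min R=1−1/(4·5/22)=-0.1000>−1
Confirm numerically:
  x=-4.073: |R|=0.69730 <1
  x=-2.659: |R|=0.05212 <1
  x=-2.366: |R|=0.09374 <1
  x=-2.324: |R|=0.09651 <1
  x=-4.711: |R|=1.33298 >1
  x=-4.435: |R|=1.03528 >1
Stable set (-4.4000, 0).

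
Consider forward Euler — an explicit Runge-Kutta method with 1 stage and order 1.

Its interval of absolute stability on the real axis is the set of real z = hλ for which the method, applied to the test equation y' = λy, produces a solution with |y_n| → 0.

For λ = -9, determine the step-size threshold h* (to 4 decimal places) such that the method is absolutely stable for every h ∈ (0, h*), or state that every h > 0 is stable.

Test eqn y'=λy, z=hλ:
  order 1, 1-stage ⇒ R(z)=1+z
  (e.g. R(-0.35)=0.65000, |R|=0.65000)

Need |R(x)|<1, x<0.
x=-0.35: |R|=0.6500
|R(-2.18)|=1.1800 |R(-1.75)|=0.7500 |R(-1.27)|=0.2700
Bisect:
  x_lo=-2.8845 |R|=1.8845  x_hi=-0.2566 |R|=0.7434
  mid=-1.57054 |R|=0.57054 →hi
  mid=-2.22752 |R|=1.22752 →lo
  mid=-1.89903 |R|=0.89903 →hi
  mid=-2.06328 |R|=1.06328 →lo
  mid=-1.98115 |R|=0.98115 →hi
  mid=-2.02222 |R|=1.02222 →lo
  mid=-2.00168 |R|=1.00168 →lo
  mid=-1.99142 |R|=0.99142 →hi
  mid=-1.99655 |R|=0.99655 →hi
  ...
  [-2.00008,-1.99992] ⇒ x*=-2.0000
Stable set (-2.0000, 0).

(-2.0000,0); λ=-9 ⇒ h* = 0.2222.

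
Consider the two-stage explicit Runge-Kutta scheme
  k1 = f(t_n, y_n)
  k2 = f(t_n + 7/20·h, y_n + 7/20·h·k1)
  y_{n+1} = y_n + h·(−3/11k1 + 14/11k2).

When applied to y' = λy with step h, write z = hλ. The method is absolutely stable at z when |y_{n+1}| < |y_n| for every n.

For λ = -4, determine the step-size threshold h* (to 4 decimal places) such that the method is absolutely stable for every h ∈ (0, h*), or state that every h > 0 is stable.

(-2.2449,0); λ=-4 ⇒ h* = (110/49)/4 = 0.5612.

On y'=λy, z=hλ:
  k1=λy_n ⇒ h·k1=z·y_n;  k2=λ(1+7/20z)y_n ⇒ h·k2=z(1+7/20z)y_n
  y_{n+1}/y_n = 1 − 3/11z + 14/11z(1+7/20z) = 1 + z + 49/110z²
  so R(z) = 1 + z + 49/110z².

Need |R(x)|<1, x<0.
x=-1.61: |R|=0.5447
R=1: x+49/110x²=0 ⇒ x=−110/49=-2.2449; min R=1−1/(4·49/110)=0.4388>−1
Confirm numerically:
  x=-2.181: |R|=0.93792 <1
  x=-1.655: |R|=0.56511 <1
  x=-1.350: |R|=0.46184 <1
  x=-2.649: |R|=1.47684 >1
  x=-2.602: |R|=1.41391 >1
  x=-2.326: |R|=1.08403 >1
Interval (-2.2449, 0).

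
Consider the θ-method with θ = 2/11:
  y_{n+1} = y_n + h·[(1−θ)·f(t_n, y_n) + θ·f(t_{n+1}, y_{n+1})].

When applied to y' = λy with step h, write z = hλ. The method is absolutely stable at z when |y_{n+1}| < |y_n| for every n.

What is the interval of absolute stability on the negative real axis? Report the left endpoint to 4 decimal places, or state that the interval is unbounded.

With y'=λy (z=hλ):
  y_{n+1} = y_n + z·[9/11·y_n + 2/11·y_{n+1}] ⇒ (1 − 2/11z)y_{n+1} = (1 + 9/11z)y_n
  Hence R(z) = (1 + 9/11z)/(1 − 2/11z).

Solve |R(x)|<1 on ℝ⁻.
x=-1.14: |R|=0.0557
R=−1: 1+9/11x = −1+2/11x ⇒ -7/11x=2 ⇒ x=2/(-7/11)=-3.1429
Confirm numerically:
  x=-1.724: |R|=0.31257 <1
  x=-1.627: |R|=0.25558 <1
  x=-1.537: |R|=0.20129 <1
  x=-3.407: |R|=1.10379 >1
  x=-3.280: |R|=1.05467 >1
So |R|<1 on (-3.1429, 0).

z∈(-3.1429,0).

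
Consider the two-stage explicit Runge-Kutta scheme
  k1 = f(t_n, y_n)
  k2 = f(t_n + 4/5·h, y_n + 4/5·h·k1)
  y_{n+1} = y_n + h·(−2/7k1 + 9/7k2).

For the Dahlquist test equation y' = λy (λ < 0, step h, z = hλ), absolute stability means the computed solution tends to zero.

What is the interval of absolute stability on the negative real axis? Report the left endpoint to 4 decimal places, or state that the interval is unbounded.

z∈(-0.9722,0).

Test eqn y'=λy, z=hλ:
  k1=λy_n ⇒ h·k1=z·y_n;  k2=λ(1+4/5z)y_n ⇒ h·k2=z(1+4/5z)y_n
  y_{n+1}/y_n = 1 − 2/7z + 9/7z(1+4/5z) = 1 + z + 36/35z²
  R(z) = 1 + z + 36/35z².

Boundary: |R(x)|=1, x<0.
x=-1.01: |R|=1.0392
R=1: x+36/35x²=0 ⇒ x=−35/36=-0.9722; min R=1−1/(4·36/35)=0.7569>−1
Confirm numerically:
  x=-0.906: |R|=0.93829 <1
  x=-0.844: |R|=0.88869 <1
  x=-0.630: |R|=0.77824 <1
  x=-0.541: |R|=0.76004 <1
  x=-1.261: |R|=1.37455 >1
  x=-1.148: |R|=1.20756 >1
Interval (-0.9722, 0).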